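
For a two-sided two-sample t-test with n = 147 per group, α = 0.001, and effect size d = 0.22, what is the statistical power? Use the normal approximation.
Power ≈ 0.08

Power calculation (two-sample t-test, normal approximation):
z_β = d · √(n/2) - z_{α/2}
z_β = 0.22 · √(147/2) - 3.291
z_β = 0.22 · 8.573 - 3.291
z_β = -1.404

Power = Φ(z_β) = Φ(-1.404) ≈ 0.080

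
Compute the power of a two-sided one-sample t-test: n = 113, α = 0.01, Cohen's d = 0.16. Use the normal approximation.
Power ≈ 0.19

Power calculation (one-sample t-test, normal approximation):
z_β = d · √n - z_{α/2}
z_β = 0.16 · √113 - 2.576
z_β = 0.16 · 10.630 - 2.576
z_β = -0.875

Power = Φ(z_β) = Φ(-0.875) ≈ 0.191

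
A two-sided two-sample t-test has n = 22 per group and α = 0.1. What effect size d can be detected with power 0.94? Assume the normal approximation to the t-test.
d ≈ 0.96

Minimum detectable effect (two-sample t-test, normal approximation):
d = (z_{α/2} + z_β) / √(n/2)
d = (1.645 + 1.555) / √(22/2)
d = 3.200 / 3.317
d ≈ 0.96

By Cohen's convention (0.2 small / 0.5 medium / 0.8 large): large effect.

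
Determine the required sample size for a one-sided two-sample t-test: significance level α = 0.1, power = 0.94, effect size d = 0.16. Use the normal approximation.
n = 629 per group

Sample size formula (two-sample t-test, normal approximation):
n = 2 · ((z_α + z_β) / d)²

z_α = 1.282 (for α = 0.1, one-sided)
z_β = 1.555 (for power = 0.94)
d = 0.16

n = 2 · ((1.282 + 1.555) / 0.16)²
n = 2 · (17.731)²
n ≈ 628.78
Round up to the next whole number: n = 629 per group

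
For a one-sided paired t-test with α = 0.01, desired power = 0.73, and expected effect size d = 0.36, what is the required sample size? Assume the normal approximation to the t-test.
n = 67 pairs

Sample size formula (paired t-test, normal approximation):
n = ((z_α + z_β) / d)²

z_α = 2.326 (for α = 0.01, one-sided)
z_β = 0.613 (for power = 0.73)
d = 0.36

n = ((2.326 + 0.613) / 0.36)²
n = (8.164)²
n ≈ 66.65
Round up to the next whole number: n = 67 pairs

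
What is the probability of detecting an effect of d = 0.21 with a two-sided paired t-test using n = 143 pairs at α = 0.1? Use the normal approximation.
Power ≈ 0.81

Power calculation (paired t-test, normal approximation):
z_β = d · √n - z_{α/2}
z_β = 0.21 · √143 - 1.645
z_β = 0.21 · 11.958 - 1.645
z_β = 0.866

Power = Φ(z_β) = Φ(0.866) ≈ 0.807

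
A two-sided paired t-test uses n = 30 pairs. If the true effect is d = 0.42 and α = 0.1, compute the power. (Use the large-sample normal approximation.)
Power ≈ 0.74

Power calculation (paired t-test, normal approximation):
z_β = d · √n - z_{α/2}
z_β = 0.42 · √30 - 1.645
z_β = 0.42 · 5.477 - 1.645
z_β = 0.656

Power = Φ(z_β) = Φ(0.656) ≈ 0.744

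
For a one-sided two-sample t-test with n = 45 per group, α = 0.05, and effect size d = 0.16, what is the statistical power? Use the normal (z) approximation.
Power ≈ 0.19

Power calculation (two-sample t-test, normal approximation):
z_β = d · √(n/2) - z_α
z_β = 0.16 · √(45/2) - 1.645
z_β = 0.16 · 4.743 - 1.645
z_β = -0.886

Power = Φ(z_β) = Φ(-0.886) ≈ 0.188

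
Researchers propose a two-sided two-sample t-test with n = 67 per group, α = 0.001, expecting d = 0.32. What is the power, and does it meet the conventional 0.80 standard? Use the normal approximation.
Power ≈ 0.08; the study is underpowered (power < 0.80)

Power calculation (two-sample t-test, normal approximation):
z_β = d · √(n/2) - z_{α/2}
z_β = 0.32 · √(67/2) - 3.291
z_β = 0.32 · 5.788 - 3.291
z_β = -1.438

Power = Φ(z_β) = Φ(-1.438) ≈ 0.075

Effect size d = 0.32 is small by Cohen's convention (0.2/0.5/0.8).

Threshold: power ≥ 0.80 is conventionally adequate.
Power ≈ 0.08 → the study is underpowered (power < 0.80).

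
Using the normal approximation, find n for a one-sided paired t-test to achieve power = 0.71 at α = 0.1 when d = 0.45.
n = 17 pairs

Sample size formula (paired t-test, normal approximation):
n = ((z_α + z_β) / d)²

z_α = 1.282 (for α = 0.1, one-sided)
z_β = 0.553 (for power = 0.71)
d = 0.45

n = ((1.282 + 0.553) / 0.45)²
n = (4.078)²
n ≈ 16.63
Round up to the next whole number: n = 17 pairs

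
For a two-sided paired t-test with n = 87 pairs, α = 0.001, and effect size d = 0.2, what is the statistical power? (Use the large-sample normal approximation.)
Power ≈ 0.08

Power calculation (paired t-test, normal approximation):
z_β = d · √n - z_{α/2}
z_β = 0.2 · √87 - 3.291
z_β = 0.2 · 9.327 - 3.291
z_β = -1.425

Power = Φ(z_β) = Φ(-1.425) ≈ 0.077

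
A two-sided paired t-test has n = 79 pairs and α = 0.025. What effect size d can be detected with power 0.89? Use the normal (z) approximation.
d ≈ 0.39

Minimum detectable effect (paired t-test, normal approximation):
d = (z_{α/2} + z_β) / √n
d = (2.241 + 1.227) / √79
d = 3.468 / 8.888
d ≈ 0.39

By Cohen's convention (0.2 small / 0.5 medium / 0.8 large): small effect.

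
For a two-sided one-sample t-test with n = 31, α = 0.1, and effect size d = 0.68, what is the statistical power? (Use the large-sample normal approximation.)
Power ≈ 0.98

Power calculation (one-sample t-test, normal approximation):
z_β = d · √n - z_{α/2}
z_β = 0.68 · √31 - 1.645
z_β = 0.68 · 5.568 - 1.645
z_β = 2.141

Power = Φ(z_β) = Φ(2.141) ≈ 0.984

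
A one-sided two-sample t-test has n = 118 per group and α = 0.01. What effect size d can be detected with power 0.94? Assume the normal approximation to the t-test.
d ≈ 0.51

Minimum detectable effect (two-sample t-test, normal approximation):
d = (z_α + z_β) / √(n/2)
d = (2.326 + 1.555) / √(118/2)
d = 3.881 / 7.681
d ≈ 0.51

By Cohen's convention (0.2 small / 0.5 medium / 0.8 large): medium effect.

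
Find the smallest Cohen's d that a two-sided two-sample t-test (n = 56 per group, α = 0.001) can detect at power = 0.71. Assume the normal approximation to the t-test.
d ≈ 0.73

Minimum detectable effect (two-sample t-test, normal approximation):
d = (z_{α/2} + z_β) / √(n/2)
d = (3.291 + 0.553) / √(56/2)
d = 3.844 / 5.292
d ≈ 0.73

By Cohen's convention (0.2 small / 0.5 medium / 0.8 large): medium effect.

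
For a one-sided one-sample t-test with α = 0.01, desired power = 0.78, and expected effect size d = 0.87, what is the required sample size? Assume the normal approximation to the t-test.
n = 13

Sample size formula (one-sample t-test, normal approximation):
n = ((z_α + z_β) / d)²

z_α = 2.326 (for α = 0.01, one-sided)
z_β = 0.772 (for power = 0.78)
d = 0.87

n = ((2.326 + 0.772) / 0.87)²
n = (3.561)²
n ≈ 12.68
Round up to the next whole number: n = 13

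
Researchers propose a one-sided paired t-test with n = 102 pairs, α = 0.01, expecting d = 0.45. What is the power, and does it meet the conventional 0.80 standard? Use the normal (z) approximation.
Power ≈ 0.99; the study is adequately powered (power ≥ 0.80)

Power calculation (paired t-test, normal approximation):
z_β = d · √n - z_α
z_β = 0.45 · √102 - 2.326
z_β = 0.45 · 10.100 - 2.326
z_β = 2.218

Power = Φ(z_β) = Φ(2.218) ≈ 0.987

Effect size d = 0.45 is small by Cohen's convention (0.2/0.5/0.8).

Threshold: power ≥ 0.80 is conventionally adequate.
Power ≈ 0.99 → the study is adequately powered (power ≥ 0.80).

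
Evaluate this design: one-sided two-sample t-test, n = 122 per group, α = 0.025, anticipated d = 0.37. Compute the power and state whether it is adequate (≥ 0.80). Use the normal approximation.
Power ≈ 0.82; the study is adequately powered (power ≥ 0.80)

Power calculation (two-sample t-test, normal approximation):
z_β = d · √(n/2) - z_α
z_β = 0.37 · √(122/2) - 1.960
z_β = 0.37 · 7.810 - 1.960
z_β = 0.930

Power = Φ(z_β) = Φ(0.930) ≈ 0.824

Effect size d = 0.37 is small by Cohen's convention (0.2/0.5/0.8).

Threshold: power ≥ 0.80 is conventionally adequate.
Power ≈ 0.82 → the study is adequately powered (power ≥ 0.80).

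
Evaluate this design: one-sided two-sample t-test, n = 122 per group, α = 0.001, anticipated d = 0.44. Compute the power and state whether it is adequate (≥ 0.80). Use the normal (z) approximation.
Power ≈ 0.64; the study is underpowered (power < 0.80)

Power calculation (two-sample t-test, normal approximation):
z_β = d · √(n/2) - z_α
z_β = 0.44 · √(122/2) - 3.090
z_β = 0.44 · 7.810 - 3.090
z_β = 0.346

Power = Φ(z_β) = Φ(0.346) ≈ 0.635

Effect size d = 0.44 is small by Cohen's convention (0.2/0.5/0.8).

Threshold: power ≥ 0.80 is conventionally adequate.
Power ≈ 0.64 → the study is underpowered (power < 0.80).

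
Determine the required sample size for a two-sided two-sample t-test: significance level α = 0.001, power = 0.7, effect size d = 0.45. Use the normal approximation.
n = 144 per group

Sample size formula (two-sample t-test, normal approximation):
n = 2 · ((z_{α/2} + z_β) / d)²

z_{α/2} = 3.291 (for α = 0.001, two-sided)
z_β = 0.524 (for power = 0.7)
d = 0.45

n = 2 · ((3.291 + 0.524) / 0.45)²
n = 2 · (8.478)²
n ≈ 143.75
Round up to the next whole number: n = 144 per group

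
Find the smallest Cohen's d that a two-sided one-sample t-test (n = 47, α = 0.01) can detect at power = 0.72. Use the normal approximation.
d ≈ 0.46

Minimum detectable effect (one-sample t-test, normal approximation):
d = (z_{α/2} + z_β) / √n
d = (2.576 + 0.583) / √47
d = 3.159 / 6.856
d ≈ 0.46

By Cohen's convention (0.2 small / 0.5 medium / 0.8 large): small effect.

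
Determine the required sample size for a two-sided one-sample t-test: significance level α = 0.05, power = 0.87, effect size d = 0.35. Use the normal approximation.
n = 78

Sample size formula (one-sample t-test, normal approximation):
n = ((z_{α/2} + z_β) / d)²

z_{α/2} = 1.960 (for α = 0.05, two-sided)
z_β = 1.126 (for power = 0.87)
d = 0.35

n = ((1.960 + 1.126) / 0.35)²
n = (8.817)²
n ≈ 77.74
Round up to the next whole number: n = 78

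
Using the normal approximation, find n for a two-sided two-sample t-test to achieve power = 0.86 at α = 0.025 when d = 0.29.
n = 263 per group

Sample size formula (two-sample t-test, normal approximation):
n = 2 · ((z_{α/2} + z_β) / d)²

z_{α/2} = 2.241 (for α = 0.025, two-sided)
z_β = 1.080 (for power = 0.86)
d = 0.29

n = 2 · ((2.241 + 1.080) / 0.29)²
n = 2 · (11.452)²
n ≈ 262.30
Round up to the next whole number: n = 263 per group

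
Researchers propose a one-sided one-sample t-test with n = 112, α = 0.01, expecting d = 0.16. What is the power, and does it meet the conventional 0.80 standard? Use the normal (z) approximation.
Power ≈ 0.26; the study is underpowered (power < 0.80)

Power calculation (one-sample t-test, normal approximation):
z_β = d · √n - z_α
z_β = 0.16 · √112 - 2.326
z_β = 0.16 · 10.583 - 2.326
z_β = -0.633

Power = Φ(z_β) = Φ(-0.633) ≈ 0.263

Effect size d = 0.16 is very small by Cohen's convention (0.2/0.5/0.8).

Threshold: power ≥ 0.80 is conventionally adequate.
Power ≈ 0.26 → the study is underpowered (power < 0.80).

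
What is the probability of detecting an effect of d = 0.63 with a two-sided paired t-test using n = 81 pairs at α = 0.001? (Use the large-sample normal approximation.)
Power ≈ 0.99

Power calculation (paired t-test, normal approximation):
z_β = d · √n - z_{α/2}
z_β = 0.63 · √81 - 3.291
z_β = 0.63 · 9.000 - 3.291
z_β = 2.379

Power = Φ(z_β) = Φ(2.379) ≈ 0.991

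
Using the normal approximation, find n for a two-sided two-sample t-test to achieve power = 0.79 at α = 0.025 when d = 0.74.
n = 34 per group

Sample size formula (two-sample t-test, normal approximation):
n = 2 · ((z_{α/2} + z_β) / d)²

z_{α/2} = 2.241 (for α = 0.025, two-sided)
z_β = 0.806 (for power = 0.79)
d = 0.74

n = 2 · ((2.241 + 0.806) / 0.74)²
n = 2 · (4.118)²
n ≈ 33.92
Round up to the next whole number: n = 34 per group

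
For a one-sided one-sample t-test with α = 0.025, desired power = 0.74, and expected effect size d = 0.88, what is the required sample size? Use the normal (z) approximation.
n = 9

Sample size formula (one-sample t-test, normal approximation):
n = ((z_α + z_β) / d)²

z_α = 1.960 (for α = 0.025, one-sided)
z_β = 0.643 (for power = 0.74)
d = 0.88

n = ((1.960 + 0.643) / 0.88)²
n = (2.958)²
n ≈ 8.75
Round up to the next whole number: n = 9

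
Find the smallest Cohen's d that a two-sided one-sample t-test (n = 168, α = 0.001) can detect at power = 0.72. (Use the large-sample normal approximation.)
d ≈ 0.30

Minimum detectable effect (one-sample t-test, normal approximation):
d = (z_{α/2} + z_β) / √n
d = (3.291 + 0.583) / √168
d = 3.873 / 12.961
d ≈ 0.30

By Cohen's convention (0.2 small / 0.5 medium / 0.8 large): small effect.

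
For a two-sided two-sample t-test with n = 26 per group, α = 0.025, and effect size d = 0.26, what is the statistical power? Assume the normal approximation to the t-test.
Power ≈ 0.10

Power calculation (two-sample t-test, normal approximation):
z_β = d · √(n/2) - z_{α/2}
z_β = 0.26 · √(26/2) - 2.241
z_β = 0.26 · 3.606 - 2.241
z_β = -1.304

Power = Φ(z_β) = Φ(-1.304) ≈ 0.096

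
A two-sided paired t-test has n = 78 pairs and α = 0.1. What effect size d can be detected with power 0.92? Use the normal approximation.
d ≈ 0.35

Minimum detectable effect (paired t-test, normal approximation):
d = (z_{α/2} + z_β) / √n
d = (1.645 + 1.405) / √78
d = 3.050 / 8.832
d ≈ 0.35

By Cohen's convention (0.2 small / 0.5 medium / 0.8 large): small effect.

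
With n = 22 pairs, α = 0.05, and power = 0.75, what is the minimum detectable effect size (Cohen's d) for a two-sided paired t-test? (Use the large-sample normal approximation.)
d ≈ 0.56

Minimum detectable effect (paired t-test, normal approximation):
d = (z_{α/2} + z_β) / √n
d = (1.960 + 0.674) / √22
d = 2.634 / 4.690
d ≈ 0.56

By Cohen's convention (0.2 small / 0.5 medium / 0.8 large): medium effect.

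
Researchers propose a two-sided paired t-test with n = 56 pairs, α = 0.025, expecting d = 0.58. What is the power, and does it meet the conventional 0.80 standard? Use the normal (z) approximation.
Power ≈ 0.98; the study is adequately powered (power ≥ 0.80)

Power calculation (paired t-test, normal approximation):
z_β = d · √n - z_{α/2}
z_β = 0.58 · √56 - 2.241
z_β = 0.58 · 7.483 - 2.241
z_β = 2.099

Power = Φ(z_β) = Φ(2.099) ≈ 0.982

Effect size d = 0.58 is medium by Cohen's convention (0.2/0.5/0.8).

Threshold: power ≥ 0.80 is conventionally adequate.
Power ≈ 0.98 → the study is adequately powered (power ≥ 0.80).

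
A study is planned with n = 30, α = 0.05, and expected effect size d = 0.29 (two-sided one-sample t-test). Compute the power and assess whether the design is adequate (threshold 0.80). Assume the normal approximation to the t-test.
Power ≈ 0.36; the study is underpowered (power < 0.80)

Power calculation (one-sample t-test, normal approximation):
z_β = d · √n - z_{α/2}
z_β = 0.29 · √30 - 1.960
z_β = 0.29 · 5.477 - 1.960
z_β = -0.372

Power = Φ(z_β) = Φ(-0.372) ≈ 0.355

Effect size d = 0.29 is small by Cohen's convention (0.2/0.5/0.8).

Threshold: power ≥ 0.80 is conventionally adequate.
Power ≈ 0.36 → the study is underpowered (power < 0.80).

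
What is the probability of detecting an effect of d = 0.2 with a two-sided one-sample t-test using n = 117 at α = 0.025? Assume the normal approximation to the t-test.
Power ≈ 0.47

Power calculation (one-sample t-test, normal approximation):
z_β = d · √n - z_{α/2}
z_β = 0.2 · √117 - 2.241
z_β = 0.2 · 10.817 - 2.241
z_β = -0.078

Power = Φ(z_β) = Φ(-0.078) ≈ 0.469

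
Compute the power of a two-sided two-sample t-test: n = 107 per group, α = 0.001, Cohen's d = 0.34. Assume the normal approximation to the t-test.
Power ≈ 0.21

Power calculation (two-sample t-test, normal approximation):
z_β = d · √(n/2) - z_{α/2}
z_β = 0.34 · √(107/2) - 3.291
z_β = 0.34 · 7.314 - 3.291
z_β = -0.804

Power = Φ(z_β) = Φ(-0.804) ≈ 0.211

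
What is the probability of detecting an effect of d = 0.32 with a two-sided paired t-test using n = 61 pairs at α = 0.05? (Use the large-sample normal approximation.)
Power ≈ 0.71

Power calculation (paired t-test, normal approximation):
z_β = d · √n - z_{α/2}
z_β = 0.32 · √61 - 1.960
z_β = 0.32 · 7.810 - 1.960
z_β = 0.539

Power = Φ(z_β) = Φ(0.539) ≈ 0.705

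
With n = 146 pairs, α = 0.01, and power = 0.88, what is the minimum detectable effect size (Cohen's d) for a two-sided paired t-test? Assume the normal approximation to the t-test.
d ≈ 0.31

Minimum detectable effect (paired t-test, normal approximation):
d = (z_{α/2} + z_β) / √n
d = (2.576 + 1.175) / √146
d = 3.751 / 12.083
d ≈ 0.31

By Cohen's convention (0.2 small / 0.5 medium / 0.8 large): small effect.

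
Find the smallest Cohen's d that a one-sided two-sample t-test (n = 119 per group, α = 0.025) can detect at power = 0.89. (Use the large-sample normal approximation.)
d ≈ 0.41

Minimum detectable effect (two-sample t-test, normal approximation):
d = (z_α + z_β) / √(n/2)
d = (1.960 + 1.227) / √(119/2)
d = 3.186 / 7.714
d ≈ 0.41

By Cohen's convention (0.2 small / 0.5 medium / 0.8 large): small effect.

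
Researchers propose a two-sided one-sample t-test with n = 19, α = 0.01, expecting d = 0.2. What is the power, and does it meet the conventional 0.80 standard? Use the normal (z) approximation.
Power ≈ 0.04; the study is underpowered (power < 0.80)

Power calculation (one-sample t-test, normal approximation):
z_β = d · √n - z_{α/2}
z_β = 0.2 · √19 - 2.576
z_β = 0.2 · 4.359 - 2.576
z_β = -1.704

Power = Φ(z_β) = Φ(-1.704) ≈ 0.044

Effect size d = 0.2 is small by Cohen's convention (0.2/0.5/0.8).

Threshold: power ≥ 0.80 is conventionally adequate.
Power ≈ 0.04 → the study is underpowered (power < 0.80).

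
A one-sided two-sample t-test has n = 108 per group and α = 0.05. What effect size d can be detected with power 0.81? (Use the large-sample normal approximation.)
d ≈ 0.34

Minimum detectable effect (two-sample t-test, normal approximation):
d = (z_α + z_β) / √(n/2)
d = (1.645 + 0.878) / √(108/2)
d = 2.523 / 7.348
d ≈ 0.34

By Cohen's convention (0.2 small / 0.5 medium / 0.8 large): small effect.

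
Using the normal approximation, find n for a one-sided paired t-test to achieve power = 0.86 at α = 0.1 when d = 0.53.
n = 20 pairs

Sample size formula (paired t-test, normal approximation):
n = ((z_α + z_β) / d)²

z_α = 1.282 (for α = 0.1, one-sided)
z_β = 1.080 (for power = 0.86)
d = 0.53

n = ((1.282 + 1.080) / 0.53)²
n = (4.457)²
n ≈ 19.86
Round up to the next whole number: n = 20 pairs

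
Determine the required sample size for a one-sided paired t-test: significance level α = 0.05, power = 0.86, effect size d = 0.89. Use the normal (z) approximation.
n = 10 pairs

Sample size formula (paired t-test, normal approximation):
n = ((z_α + z_β) / d)²

z_α = 1.645 (for α = 0.05, one-sided)
z_β = 1.080 (for power = 0.86)
d = 0.89

n = ((1.645 + 1.080) / 0.89)²
n = (3.062)²
n ≈ 9.38
Round up to the next whole number: n = 10 pairs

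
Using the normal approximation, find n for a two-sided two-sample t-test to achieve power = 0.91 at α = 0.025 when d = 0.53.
n = 92 per group

Sample size formula (two-sample t-test, normal approximation):
n = 2 · ((z_{α/2} + z_β) / d)²

z_{α/2} = 2.241 (for α = 0.025, two-sided)
z_β = 1.341 (for power = 0.91)
d = 0.53

n = 2 · ((2.241 + 1.341) / 0.53)²
n = 2 · (6.758)²
n ≈ 91.34
Round up to the next whole number: n = 92 per group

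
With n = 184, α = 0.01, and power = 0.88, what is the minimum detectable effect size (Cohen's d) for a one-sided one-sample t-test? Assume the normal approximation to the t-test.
d ≈ 0.26

Minimum detectable effect (one-sample t-test, normal approximation):
d = (z_α + z_β) / √n
d = (2.326 + 1.175) / √184
d = 3.501 / 13.565
d ≈ 0.26

By Cohen's convention (0.2 small / 0.5 medium / 0.8 large): small effect.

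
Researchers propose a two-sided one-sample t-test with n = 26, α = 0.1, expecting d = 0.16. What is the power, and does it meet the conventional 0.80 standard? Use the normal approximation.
Power ≈ 0.20; the study is underpowered (power < 0.80)

Power calculation (one-sample t-test, normal approximation):
z_β = d · √n - z_{α/2}
z_β = 0.16 · √26 - 1.645
z_β = 0.16 · 5.099 - 1.645
z_β = -0.829

Power = Φ(z_β) = Φ(-0.829) ≈ 0.204

Effect size d = 0.16 is very small by Cohen's convention (0.2/0.5/0.8).

Threshold: power ≥ 0.80 is conventionally adequate.
Power ≈ 0.20 → the study is underpowered (power < 0.80).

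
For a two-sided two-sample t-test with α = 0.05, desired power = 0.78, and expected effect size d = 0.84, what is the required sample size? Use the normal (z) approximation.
n = 22 per group

Sample size formula (two-sample t-test, normal approximation):
n = 2 · ((z_{α/2} + z_β) / d)²

z_{α/2} = 1.960 (for α = 0.05, two-sided)
z_β = 0.772 (for power = 0.78)
d = 0.84

n = 2 · ((1.960 + 0.772) / 0.84)²
n = 2 · (3.252)²
n ≈ 21.15
Round up to the next whole number: n = 22 per group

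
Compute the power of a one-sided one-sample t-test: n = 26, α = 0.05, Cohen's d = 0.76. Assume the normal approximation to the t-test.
Power ≈ 0.99

Power calculation (one-sample t-test, normal approximation):
z_β = d · √n - z_α
z_β = 0.76 · √26 - 1.645
z_β = 0.76 · 5.099 - 1.645
z_β = 2.230

Power = Φ(z_β) = Φ(2.230) ≈ 0.987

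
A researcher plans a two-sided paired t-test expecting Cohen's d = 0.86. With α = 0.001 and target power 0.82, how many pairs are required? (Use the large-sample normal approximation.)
n = 24 pairs

Sample size formula (paired t-test, normal approximation):
n = ((z_{α/2} + z_β) / d)²

z_{α/2} = 3.291 (for α = 0.001, two-sided)
z_β = 0.915 (for power = 0.82)
d = 0.86

n = ((3.291 + 0.915) / 0.86)²
n = (4.891)²
n ≈ 23.92
Round up to the next whole number: n = 24 pairs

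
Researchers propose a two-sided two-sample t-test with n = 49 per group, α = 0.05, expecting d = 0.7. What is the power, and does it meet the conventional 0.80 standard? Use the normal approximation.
Power ≈ 0.93; the study is adequately powered (power ≥ 0.80)

Power calculation (two-sample t-test, normal approximation):
z_β = d · √(n/2) - z_{α/2}
z_β = 0.7 · √(49/2) - 1.960
z_β = 0.7 · 4.950 - 1.960
z_β = 1.505

Power = Φ(z_β) = Φ(1.505) ≈ 0.934

Effect size d = 0.7 is medium by Cohen's convention (0.2/0.5/0.8).

Threshold: power ≥ 0.80 is conventionally adequate.
Power ≈ 0.93 → the study is adequately powered (power ≥ 0.80).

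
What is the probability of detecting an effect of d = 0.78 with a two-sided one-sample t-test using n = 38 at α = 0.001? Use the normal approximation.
Power ≈ 0.94

Power calculation (one-sample t-test, normal approximation):
z_β = d · √n - z_{α/2}
z_β = 0.78 · √38 - 3.291
z_β = 0.78 · 6.164 - 3.291
z_β = 1.518

Power = Φ(z_β) = Φ(1.518) ≈ 0.935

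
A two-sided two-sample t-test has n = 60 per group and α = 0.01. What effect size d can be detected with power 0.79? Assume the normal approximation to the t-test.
d ≈ 0.62

Minimum detectable effect (two-sample t-test, normal approximation):
d = (z_{α/2} + z_β) / √(n/2)
d = (2.576 + 0.806) / √(60/2)
d = 3.382 / 5.477
d ≈ 0.62

By Cohen's convention (0.2 small / 0.5 medium / 0.8 large): medium effect.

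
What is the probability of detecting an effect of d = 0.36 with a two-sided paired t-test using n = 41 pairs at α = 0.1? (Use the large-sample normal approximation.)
Power ≈ 0.75

Power calculation (paired t-test, normal approximation):
z_β = d · √n - z_{α/2}
z_β = 0.36 · √41 - 1.645
z_β = 0.36 · 6.403 - 1.645
z_β = 0.660

Power = Φ(z_β) = Φ(0.660) ≈ 0.745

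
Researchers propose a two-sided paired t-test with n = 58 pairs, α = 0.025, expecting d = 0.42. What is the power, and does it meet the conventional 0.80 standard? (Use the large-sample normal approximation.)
Power ≈ 0.83; the study is adequately powered (power ≥ 0.80)

Power calculation (paired t-test, normal approximation):
z_β = d · √n - z_{α/2}
z_β = 0.42 · √58 - 2.241
z_β = 0.42 · 7.616 - 2.241
z_β = 0.957

Power = Φ(z_β) = Φ(0.957) ≈ 0.831

Effect size d = 0.42 is small by Cohen's convention (0.2/0.5/0.8).

Threshold: power ≥ 0.80 is conventionally adequate.
Power ≈ 0.83 → the study is adequately powered (power ≥ 0.80).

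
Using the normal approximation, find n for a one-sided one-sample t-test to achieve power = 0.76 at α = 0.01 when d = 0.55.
n = 31

Sample size formula (one-sample t-test, normal approximation):
n = ((z_α + z_β) / d)²

z_α = 2.326 (for α = 0.01, one-sided)
z_β = 0.706 (for power = 0.76)
d = 0.55

n = ((2.326 + 0.706) / 0.55)²
n = (5.513)²
n ≈ 30.39
Round up to the next whole number: n = 31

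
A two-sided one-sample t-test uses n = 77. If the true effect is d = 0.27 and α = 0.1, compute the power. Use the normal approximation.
Power ≈ 0.77

Power calculation (one-sample t-test, normal approximation):
z_β = d · √n - z_{α/2}
z_β = 0.27 · √77 - 1.645
z_β = 0.27 · 8.775 - 1.645
z_β = 0.724

Power = Φ(z_β) = Φ(0.724) ≈ 0.766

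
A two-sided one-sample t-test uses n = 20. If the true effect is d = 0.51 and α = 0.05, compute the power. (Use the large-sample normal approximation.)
Power ≈ 0.63

Power calculation (one-sample t-test, normal approximation):
z_β = d · √n - z_{α/2}
z_β = 0.51 · √20 - 1.960
z_β = 0.51 · 4.472 - 1.960
z_β = 0.321

Power = Φ(z_β) = Φ(0.321) ≈ 0.626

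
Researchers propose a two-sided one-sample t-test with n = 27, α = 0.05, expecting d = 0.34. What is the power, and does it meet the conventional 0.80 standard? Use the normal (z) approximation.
Power ≈ 0.42; the study is underpowered (power < 0.80)

Power calculation (one-sample t-test, normal approximation):
z_β = d · √n - z_{α/2}
z_β = 0.34 · √27 - 1.960
z_β = 0.34 · 5.196 - 1.960
z_β = -0.193

Power = Φ(z_β) = Φ(-0.193) ≈ 0.423

Effect size d = 0.34 is small by Cohen's convention (0.2/0.5/0.8).

Threshold: power ≥ 0.80 is conventionally adequate.
Power ≈ 0.42 → the study is underpowered (power < 0.80).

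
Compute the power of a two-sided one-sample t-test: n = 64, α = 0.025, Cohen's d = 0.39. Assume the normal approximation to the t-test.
Power ≈ 0.81

Power calculation (one-sample t-test, normal approximation):
z_β = d · √n - z_{α/2}
z_β = 0.39 · √64 - 2.241
z_β = 0.39 · 8.000 - 2.241
z_β = 0.879

Power = Φ(z_β) = Φ(0.879) ≈ 0.810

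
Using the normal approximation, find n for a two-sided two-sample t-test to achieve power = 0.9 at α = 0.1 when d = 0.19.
n = 475 per group

Sample size formula (two-sample t-test, normal approximation):
n = 2 · ((z_{α/2} + z_β) / d)²

z_{α/2} = 1.645 (for α = 0.1, two-sided)
z_β = 1.282 (for power = 0.9)
d = 0.19

n = 2 · ((1.645 + 1.282) / 0.19)²
n = 2 · (15.405)²
n ≈ 474.63
Round up to the next whole number: n = 475 per group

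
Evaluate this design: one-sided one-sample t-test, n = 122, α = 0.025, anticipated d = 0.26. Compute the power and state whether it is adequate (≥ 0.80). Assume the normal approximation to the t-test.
Power ≈ 0.82; the study is adequately powered (power ≥ 0.80)

Power calculation (one-sample t-test, normal approximation):
z_β = d · √n - z_α
z_β = 0.26 · √122 - 1.960
z_β = 0.26 · 11.045 - 1.960
z_β = 0.912

Power = Φ(z_β) = Φ(0.912) ≈ 0.819

Effect size d = 0.26 is small by Cohen's convention (0.2/0.5/0.8).

Threshold: power ≥ 0.80 is conventionally adequate.
Power ≈ 0.82 → the study is adequately powered (power ≥ 0.80).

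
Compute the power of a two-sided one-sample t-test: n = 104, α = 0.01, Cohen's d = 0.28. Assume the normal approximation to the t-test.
Power ≈ 0.61

Power calculation (one-sample t-test, normal approximation):
z_β = d · √n - z_{α/2}
z_β = 0.28 · √104 - 2.576
z_β = 0.28 · 10.198 - 2.576
z_β = 0.280

Power = Φ(z_β) = Φ(0.280) ≈ 0.610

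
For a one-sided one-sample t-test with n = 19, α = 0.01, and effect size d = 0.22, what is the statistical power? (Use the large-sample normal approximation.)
Power ≈ 0.09

Power calculation (one-sample t-test, normal approximation):
z_β = d · √n - z_α
z_β = 0.22 · √19 - 2.326
z_β = 0.22 · 4.359 - 2.326
z_β = -1.367

Power = Φ(z_β) = Φ(-1.367) ≈ 0.086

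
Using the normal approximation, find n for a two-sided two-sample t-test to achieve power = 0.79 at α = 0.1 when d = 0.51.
n = 47 per group

Sample size formula (two-sample t-test, normal approximation):
n = 2 · ((z_{α/2} + z_β) / d)²

z_{α/2} = 1.645 (for α = 0.1, two-sided)
z_β = 0.806 (for power = 0.79)
d = 0.51

n = 2 · ((1.645 + 0.806) / 0.51)²
n = 2 · (4.806)²
n ≈ 46.20
Round up to the next whole number: n = 47 per group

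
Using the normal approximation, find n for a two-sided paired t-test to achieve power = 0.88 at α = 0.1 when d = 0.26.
n = 118 pairs

Sample size formula (paired t-test, normal approximation):
n = ((z_{α/2} + z_β) / d)²

z_{α/2} = 1.645 (for α = 0.1, two-sided)
z_β = 1.175 (for power = 0.88)
d = 0.26

n = ((1.645 + 1.175) / 0.26)²
n = (10.846)²
n ≈ 117.64
Round up to the next whole number: n = 118 pairs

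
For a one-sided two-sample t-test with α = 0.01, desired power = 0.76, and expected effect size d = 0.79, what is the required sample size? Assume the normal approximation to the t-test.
n = 30 per group

Sample size formula (two-sample t-test, normal approximation):
n = 2 · ((z_α + z_β) / d)²

z_α = 2.326 (for α = 0.01, one-sided)
z_β = 0.706 (for power = 0.76)
d = 0.79

n = 2 · ((2.326 + 0.706) / 0.79)²
n = 2 · (3.838)²
n ≈ 29.46
Round up to the next whole number: n = 30 per group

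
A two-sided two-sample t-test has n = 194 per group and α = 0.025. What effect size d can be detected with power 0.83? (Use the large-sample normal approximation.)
d ≈ 0.32

Minimum detectable effect (two-sample t-test, normal approximation):
d = (z_{α/2} + z_β) / √(n/2)
d = (2.241 + 0.954) / √(194/2)
d = 3.196 / 9.849
d ≈ 0.32

By Cohen's convention (0.2 small / 0.5 medium / 0.8 large): small effect.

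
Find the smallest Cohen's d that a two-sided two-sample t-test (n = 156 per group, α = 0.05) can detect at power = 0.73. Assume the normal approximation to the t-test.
d ≈ 0.29

Minimum detectable effect (two-sample t-test, normal approximation):
d = (z_{α/2} + z_β) / √(n/2)
d = (1.960 + 0.613) / √(156/2)
d = 2.573 / 8.832
d ≈ 0.29

By Cohen's convention (0.2 small / 0.5 medium / 0.8 large): small effect.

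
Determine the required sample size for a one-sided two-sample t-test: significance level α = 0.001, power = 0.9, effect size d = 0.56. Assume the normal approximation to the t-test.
n = 122 per group

Sample size formula (two-sample t-test, normal approximation):
n = 2 · ((z_α + z_β) / d)²

z_α = 3.090 (for α = 0.001, one-sided)
z_β = 1.282 (for power = 0.9)
d = 0.56

n = 2 · ((3.090 + 1.282) / 0.56)²
n = 2 · (7.807)²
n ≈ 121.90
Round up to the next whole number: n = 122 per group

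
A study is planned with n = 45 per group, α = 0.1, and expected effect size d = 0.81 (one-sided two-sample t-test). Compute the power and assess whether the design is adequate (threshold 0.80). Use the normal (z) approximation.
Power ≈ 0.99; the study is adequately powered (power ≥ 0.80)

Power calculation (two-sample t-test, normal approximation):
z_β = d · √(n/2) - z_α
z_β = 0.81 · √(45/2) - 1.282
z_β = 0.81 · 4.743 - 1.282
z_β = 2.561

Power = Φ(z_β) = Φ(2.561) ≈ 0.995

Effect size d = 0.81 is large by Cohen's convention (0.2/0.5/0.8).

Threshold: power ≥ 0.80 is conventionally adequate.
Power ≈ 0.99 → the study is adequately powered (power ≥ 0.80).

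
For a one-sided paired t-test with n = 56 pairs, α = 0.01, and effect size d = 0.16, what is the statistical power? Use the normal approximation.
Power ≈ 0.13

Power calculation (paired t-test, normal approximation):
z_β = d · √n - z_α
z_β = 0.16 · √56 - 2.326
z_β = 0.16 · 7.483 - 2.326
z_β = -1.129

Power = Φ(z_β) = Φ(-1.129) ≈ 0.129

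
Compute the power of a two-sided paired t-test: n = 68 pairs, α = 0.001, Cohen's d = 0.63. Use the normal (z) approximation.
Power ≈ 0.97

Power calculation (paired t-test, normal approximation):
z_β = d · √n - z_{α/2}
z_β = 0.63 · √68 - 3.291
z_β = 0.63 · 8.246 - 3.291
z_β = 1.905

Power = Φ(z_β) = Φ(1.905) ≈ 0.972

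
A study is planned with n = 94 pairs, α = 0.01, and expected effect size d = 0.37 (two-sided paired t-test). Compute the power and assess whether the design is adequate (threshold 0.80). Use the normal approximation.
Power ≈ 0.84; the study is adequately powered (power ≥ 0.80)

Power calculation (paired t-test, normal approximation):
z_β = d · √n - z_{α/2}
z_β = 0.37 · √94 - 2.576
z_β = 0.37 · 9.695 - 2.576
z_β = 1.011

Power = Φ(z_β) = Φ(1.011) ≈ 0.844

Effect size d = 0.37 is small by Cohen's convention (0.2/0.5/0.8).

Threshold: power ≥ 0.80 is conventionally adequate.
Power ≈ 0.84 → the study is adequately powered (power ≥ 0.80).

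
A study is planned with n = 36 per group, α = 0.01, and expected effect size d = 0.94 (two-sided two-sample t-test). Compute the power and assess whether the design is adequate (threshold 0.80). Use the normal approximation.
Power ≈ 0.92; the study is adequately powered (power ≥ 0.80)

Power calculation (two-sample t-test, normal approximation):
z_β = d · √(n/2) - z_{α/2}
z_β = 0.94 · √(36/2) - 2.576
z_β = 0.94 · 4.243 - 2.576
z_β = 1.412

Power = Φ(z_β) = Φ(1.412) ≈ 0.921

Effect size d = 0.94 is large by Cohen's convention (0.2/0.5/0.8).

Threshold: power ≥ 0.80 is conventionally adequate.
Power ≈ 0.92 → the study is adequately powered (power ≥ 0.80).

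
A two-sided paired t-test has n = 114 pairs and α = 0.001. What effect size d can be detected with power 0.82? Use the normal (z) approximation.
d ≈ 0.39

Minimum detectable effect (paired t-test, normal approximation):
d = (z_{α/2} + z_β) / √n
d = (3.291 + 0.915) / √114
d = 4.206 / 10.677
d ≈ 0.39

By Cohen's convention (0.2 small / 0.5 medium / 0.8 large): small effect.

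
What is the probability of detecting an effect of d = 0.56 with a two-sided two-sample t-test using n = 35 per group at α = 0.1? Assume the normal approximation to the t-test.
Power ≈ 0.76

Power calculation (two-sample t-test, normal approximation):
z_β = d · √(n/2) - z_{α/2}
z_β = 0.56 · √(35/2) - 1.645
z_β = 0.56 · 4.183 - 1.645
z_β = 0.698

Power = Φ(z_β) = Φ(0.698) ≈ 0.757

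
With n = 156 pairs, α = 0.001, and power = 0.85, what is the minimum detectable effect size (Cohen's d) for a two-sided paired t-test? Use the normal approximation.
d ≈ 0.35

Minimum detectable effect (paired t-test, normal approximation):
d = (z_{α/2} + z_β) / √n
d = (3.291 + 1.036) / √156
d = 4.327 / 12.490
d ≈ 0.35

By Cohen's convention (0.2 small / 0.5 medium / 0.8 large): small effect.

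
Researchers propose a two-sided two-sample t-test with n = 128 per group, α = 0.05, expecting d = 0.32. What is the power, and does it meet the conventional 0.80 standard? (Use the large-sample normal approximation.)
Power ≈ 0.73; the study is underpowered (power < 0.80)

Power calculation (two-sample t-test, normal approximation):
z_β = d · √(n/2) - z_{α/2}
z_β = 0.32 · √(128/2) - 1.960
z_β = 0.32 · 8.000 - 1.960
z_β = 0.600

Power = Φ(z_β) = Φ(0.600) ≈ 0.726

Effect size d = 0.32 is small by Cohen's convention (0.2/0.5/0.8).

Threshold: power ≥ 0.80 is conventionally adequate.
Power ≈ 0.73 → the study is underpowered (power < 0.80).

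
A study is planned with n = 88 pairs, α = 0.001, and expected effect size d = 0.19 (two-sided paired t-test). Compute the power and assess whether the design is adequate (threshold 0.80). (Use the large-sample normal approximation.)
Power ≈ 0.07; the study is underpowered (power < 0.80)

Power calculation (paired t-test, normal approximation):
z_β = d · √n - z_{α/2}
z_β = 0.19 · √88 - 3.291
z_β = 0.19 · 9.381 - 3.291
z_β = -1.508

Power = Φ(z_β) = Φ(-1.508) ≈ 0.066

Effect size d = 0.19 is very small by Cohen's convention (0.2/0.5/0.8).

Threshold: power ≥ 0.80 is conventionally adequate.
Power ≈ 0.07 → the study is underpowered (power < 0.80).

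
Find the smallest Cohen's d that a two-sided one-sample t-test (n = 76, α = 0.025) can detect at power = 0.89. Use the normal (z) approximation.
d ≈ 0.40

Minimum detectable effect (one-sample t-test, normal approximation):
d = (z_{α/2} + z_β) / √n
d = (2.241 + 1.227) / √76
d = 3.468 / 8.718
d ≈ 0.40

By Cohen's convention (0.2 small / 0.5 medium / 0.8 large): small effect.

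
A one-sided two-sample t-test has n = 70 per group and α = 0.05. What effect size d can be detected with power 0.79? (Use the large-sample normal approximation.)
d ≈ 0.41

Minimum detectable effect (two-sample t-test, normal approximation):
d = (z_α + z_β) / √(n/2)
d = (1.645 + 0.806) / √(70/2)
d = 2.451 / 5.916
d ≈ 0.41

By Cohen's convention (0.2 small / 0.5 medium / 0.8 large): small effect.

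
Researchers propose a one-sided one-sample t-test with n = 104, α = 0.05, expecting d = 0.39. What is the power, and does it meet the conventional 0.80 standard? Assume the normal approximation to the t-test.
Power ≈ 0.99; the study is adequately powered (power ≥ 0.80)

Power calculation (one-sample t-test, normal approximation):
z_β = d · √n - z_α
z_β = 0.39 · √104 - 1.645
z_β = 0.39 · 10.198 - 1.645
z_β = 2.332

Power = Φ(z_β) = Φ(2.332) ≈ 0.990

Effect size d = 0.39 is small by Cohen's convention (0.2/0.5/0.8).

Threshold: power ≥ 0.80 is conventionally adequate.
Power ≈ 0.99 → the study is adequately powered (power ≥ 0.80).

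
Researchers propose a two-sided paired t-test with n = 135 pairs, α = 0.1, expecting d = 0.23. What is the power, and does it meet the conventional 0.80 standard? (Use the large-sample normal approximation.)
Power ≈ 0.85; the study is adequately powered (power ≥ 0.80)

Power calculation (paired t-test, normal approximation):
z_β = d · √n - z_{α/2}
z_β = 0.23 · √135 - 1.645
z_β = 0.23 · 11.619 - 1.645
z_β = 1.028

Power = Φ(z_β) = Φ(1.028) ≈ 0.848

Effect size d = 0.23 is small by Cohen's convention (0.2/0.5/0.8).

Threshold: power ≥ 0.80 is conventionally adequate.
Power ≈ 0.85 → the study is adequately powered (power ≥ 0.80).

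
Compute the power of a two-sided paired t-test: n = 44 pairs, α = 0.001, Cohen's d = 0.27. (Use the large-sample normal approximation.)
Power ≈ 0.07

Power calculation (paired t-test, normal approximation):
z_β = d · √n - z_{α/2}
z_β = 0.27 · √44 - 3.291
z_β = 0.27 · 6.633 - 3.291
z_β = -1.500

Power = Φ(z_β) = Φ(-1.500) ≈ 0.067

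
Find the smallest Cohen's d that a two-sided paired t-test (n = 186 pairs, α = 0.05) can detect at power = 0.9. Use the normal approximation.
d ≈ 0.24

Minimum detectable effect (paired t-test, normal approximation):
d = (z_{α/2} + z_β) / √n
d = (1.960 + 1.282) / √186
d = 3.242 / 13.638
d ≈ 0.24

By Cohen's convention (0.2 small / 0.5 medium / 0.8 large): small effect.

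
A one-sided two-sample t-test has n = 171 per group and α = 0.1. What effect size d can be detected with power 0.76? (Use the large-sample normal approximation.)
d ≈ 0.21

Minimum detectable effect (two-sample t-test, normal approximation):
d = (z_α + z_β) / √(n/2)
d = (1.282 + 0.706) / √(171/2)
d = 1.988 / 9.247
d ≈ 0.21

By Cohen's convention (0.2 small / 0.5 medium / 0.8 large): small effect.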